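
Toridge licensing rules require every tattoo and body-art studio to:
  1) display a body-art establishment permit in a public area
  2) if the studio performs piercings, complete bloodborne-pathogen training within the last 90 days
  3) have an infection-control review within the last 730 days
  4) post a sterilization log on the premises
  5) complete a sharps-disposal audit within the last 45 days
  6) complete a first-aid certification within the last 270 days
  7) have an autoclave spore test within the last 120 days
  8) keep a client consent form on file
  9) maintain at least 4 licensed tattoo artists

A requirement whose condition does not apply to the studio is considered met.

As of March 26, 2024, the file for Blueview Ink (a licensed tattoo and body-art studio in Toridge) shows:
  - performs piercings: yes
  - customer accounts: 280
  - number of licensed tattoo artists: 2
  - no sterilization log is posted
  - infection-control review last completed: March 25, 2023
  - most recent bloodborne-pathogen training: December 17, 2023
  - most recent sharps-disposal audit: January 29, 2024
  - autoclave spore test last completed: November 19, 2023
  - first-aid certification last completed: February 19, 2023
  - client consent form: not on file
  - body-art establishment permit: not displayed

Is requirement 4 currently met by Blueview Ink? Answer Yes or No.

4. sterilization log absent → not met

No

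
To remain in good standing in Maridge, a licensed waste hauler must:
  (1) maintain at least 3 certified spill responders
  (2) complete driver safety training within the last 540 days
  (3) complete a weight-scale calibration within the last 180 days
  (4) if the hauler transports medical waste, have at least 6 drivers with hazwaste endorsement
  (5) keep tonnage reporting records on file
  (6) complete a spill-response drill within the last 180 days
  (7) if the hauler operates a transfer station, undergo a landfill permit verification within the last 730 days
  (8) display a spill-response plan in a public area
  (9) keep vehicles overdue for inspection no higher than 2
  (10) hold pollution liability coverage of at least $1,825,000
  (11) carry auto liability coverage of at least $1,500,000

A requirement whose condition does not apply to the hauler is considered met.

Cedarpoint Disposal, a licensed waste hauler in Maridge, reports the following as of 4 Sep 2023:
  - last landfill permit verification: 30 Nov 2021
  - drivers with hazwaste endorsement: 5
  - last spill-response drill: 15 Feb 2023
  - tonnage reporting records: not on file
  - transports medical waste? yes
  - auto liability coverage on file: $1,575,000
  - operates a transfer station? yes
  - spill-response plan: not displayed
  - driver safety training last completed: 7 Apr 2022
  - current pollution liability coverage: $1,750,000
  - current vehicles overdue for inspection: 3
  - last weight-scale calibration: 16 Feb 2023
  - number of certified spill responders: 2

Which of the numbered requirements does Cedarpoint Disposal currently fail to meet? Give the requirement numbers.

1. certified spill responders 2 < 3 → not met
2. driver safety training 515 days ago vs limit 540 → met
3. weight-scale calibration 200 days ago vs limit 180 → not met
4. condition 'transports medical waste' holds; drivers with hazwaste endorsement 5 < 6 → not met
5. tonnage reporting records absent → not met
6. spill-response drill 201 days ago vs limit 180 → not met
7. condition 'operates a transfer station' holds; landfill permit verification 643 days ago vs limit 730 → met
8. spill-response plan absent → not met
9. vehicles overdue for inspection 3 > 2 → not met
10. pollution liability coverage $1,750,000 < $1,825,000 → not met
11. auto liability coverage $1,575,000 ≥ $1,500,000 → met
Not met: 1, 3, 4, 5, 6, 8, 9, 10

1, 3, 4, 5, 6, 8, 9, 10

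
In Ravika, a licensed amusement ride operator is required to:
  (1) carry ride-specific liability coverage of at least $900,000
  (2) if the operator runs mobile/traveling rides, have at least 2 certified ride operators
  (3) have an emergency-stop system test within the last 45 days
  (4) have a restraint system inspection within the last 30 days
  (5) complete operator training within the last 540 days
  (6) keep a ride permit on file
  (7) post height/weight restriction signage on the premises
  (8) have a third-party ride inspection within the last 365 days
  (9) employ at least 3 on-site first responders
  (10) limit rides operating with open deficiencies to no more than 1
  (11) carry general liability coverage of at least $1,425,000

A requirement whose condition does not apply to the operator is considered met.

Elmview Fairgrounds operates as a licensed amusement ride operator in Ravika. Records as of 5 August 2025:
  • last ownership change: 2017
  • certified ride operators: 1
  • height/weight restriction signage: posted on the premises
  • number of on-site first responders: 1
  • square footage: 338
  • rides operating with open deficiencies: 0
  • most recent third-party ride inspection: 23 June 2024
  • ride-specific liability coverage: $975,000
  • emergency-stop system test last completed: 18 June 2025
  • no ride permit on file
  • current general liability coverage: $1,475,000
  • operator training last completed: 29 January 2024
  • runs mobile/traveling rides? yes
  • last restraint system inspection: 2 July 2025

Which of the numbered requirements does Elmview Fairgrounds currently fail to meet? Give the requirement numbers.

2, 3, 4, 5, 6, 8, 9

1. ride-specific liability coverage $975,000 ≥ $900,000 → met
2. condition 'runs mobile/traveling rides' holds; certified ride operators 1 < 2 → not met
3. emergency-stop system test 48 days ago vs limit 45 → not met
4. restraint system inspection 34 days ago vs limit 30 → not met
5. operator training 554 days ago vs limit 540 → not met
6. ride permit absent → not met
7. height/weight restriction signage present → met
8. third-party ride inspection 408 days ago vs limit 365 → not met
9. on-site first responders 1 < 3 → not met
10. rides operating with open deficiencies 0 ≤ 1 → met
11. general liability coverage $1,475,000 ≥ $1,425,000 → met
Not met: 2, 3, 4, 5, 6, 8, 9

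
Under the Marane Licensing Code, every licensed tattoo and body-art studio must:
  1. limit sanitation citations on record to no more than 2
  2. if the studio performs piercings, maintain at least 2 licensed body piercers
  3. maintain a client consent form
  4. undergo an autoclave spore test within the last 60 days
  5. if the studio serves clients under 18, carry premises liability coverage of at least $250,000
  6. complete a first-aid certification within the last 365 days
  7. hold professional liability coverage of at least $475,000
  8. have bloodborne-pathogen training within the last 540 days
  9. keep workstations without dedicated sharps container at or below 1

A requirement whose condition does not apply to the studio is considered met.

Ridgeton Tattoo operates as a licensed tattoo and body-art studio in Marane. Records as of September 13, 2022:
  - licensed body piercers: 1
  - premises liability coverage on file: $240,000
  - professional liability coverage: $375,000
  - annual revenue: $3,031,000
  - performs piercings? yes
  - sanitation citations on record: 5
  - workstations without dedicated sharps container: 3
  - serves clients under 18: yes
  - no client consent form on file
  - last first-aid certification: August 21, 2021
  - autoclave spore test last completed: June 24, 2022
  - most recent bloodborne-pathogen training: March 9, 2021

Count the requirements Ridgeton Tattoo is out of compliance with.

9

1. sanitation citations on record 5 > 2 → not met
2. condition 'performs piercings' holds; licensed body piercers 1 < 2 → not met
3. client consent form absent → not met
4. autoclave spore test 81 days ago vs limit 60 → not met
5. condition 'serves clients under 18' holds; premises liability coverage $240,000 < $250,000 → not met
6. first-aid certification 388 days ago vs limit 365 → not met
7. professional liability coverage $375,000 < $475,000 → not met
8. bloodborne-pathogen training 553 days ago vs limit 540 → not met
9. workstations without dedicated sharps container 3 > 1 → not met
Not met: 9 of 9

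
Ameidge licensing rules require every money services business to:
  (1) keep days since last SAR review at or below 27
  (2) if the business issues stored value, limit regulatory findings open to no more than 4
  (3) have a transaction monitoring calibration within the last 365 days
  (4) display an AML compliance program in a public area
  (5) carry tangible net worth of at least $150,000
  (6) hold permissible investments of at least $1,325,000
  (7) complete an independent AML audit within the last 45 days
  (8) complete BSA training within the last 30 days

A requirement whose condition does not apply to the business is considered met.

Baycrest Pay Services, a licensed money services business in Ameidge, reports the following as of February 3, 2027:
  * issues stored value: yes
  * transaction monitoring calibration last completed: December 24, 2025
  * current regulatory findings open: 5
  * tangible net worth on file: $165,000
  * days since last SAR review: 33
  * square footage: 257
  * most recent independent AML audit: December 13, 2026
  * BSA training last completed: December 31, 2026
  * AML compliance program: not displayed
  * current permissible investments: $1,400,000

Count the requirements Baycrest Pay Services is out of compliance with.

6

1. days since last SAR review 33 > 27 → not met
2. condition 'issues stored value' holds; regulatory findings open 5 > 4 → not met
3. transaction monitoring calibration 406 days ago vs limit 365 → not met
4. AML compliance program absent → not met
5. tangible net worth $165,000 ≥ $150,000 → met
6. permissible investments $1,400,000 ≥ $1,325,000 → met
7. independent AML audit 52 days ago vs limit 45 → not met
8. BSA training 34 days ago vs limit 30 → not met
Not met: 6 of 8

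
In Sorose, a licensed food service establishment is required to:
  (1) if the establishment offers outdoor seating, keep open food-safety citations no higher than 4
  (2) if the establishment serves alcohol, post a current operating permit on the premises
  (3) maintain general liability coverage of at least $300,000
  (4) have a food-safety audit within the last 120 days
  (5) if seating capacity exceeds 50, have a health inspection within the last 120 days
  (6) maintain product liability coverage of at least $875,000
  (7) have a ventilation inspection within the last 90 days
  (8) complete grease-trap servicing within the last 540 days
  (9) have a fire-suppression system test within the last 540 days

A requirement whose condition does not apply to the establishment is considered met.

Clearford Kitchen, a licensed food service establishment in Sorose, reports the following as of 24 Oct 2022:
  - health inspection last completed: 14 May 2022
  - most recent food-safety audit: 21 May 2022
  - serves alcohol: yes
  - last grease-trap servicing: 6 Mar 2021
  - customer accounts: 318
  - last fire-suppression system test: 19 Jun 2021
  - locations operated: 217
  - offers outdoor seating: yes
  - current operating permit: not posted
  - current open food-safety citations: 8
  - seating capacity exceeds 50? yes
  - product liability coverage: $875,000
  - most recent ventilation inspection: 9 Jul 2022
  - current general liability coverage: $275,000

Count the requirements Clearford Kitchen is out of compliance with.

7

1. condition 'offers outdoor seating' holds; open food-safety citations 8 > 4 → not met
2. condition 'serves alcohol' holds; current operating permit absent → not met
3. general liability coverage $275,000 < $300,000 → not met
4. food-safety audit 156 days ago vs limit 120 → not met
5. condition 'seating capacity exceeds 50' holds; health inspection 163 days ago vs limit 120 → not met
6. product liability coverage $875,000 ≥ $875,000 → met
7. ventilation inspection 107 days ago vs limit 90 → not met
8. grease-trap servicing 597 days ago vs limit 540 → not met
9. fire-suppression system test 492 days ago vs limit 540 → met
Not met: 7 of 9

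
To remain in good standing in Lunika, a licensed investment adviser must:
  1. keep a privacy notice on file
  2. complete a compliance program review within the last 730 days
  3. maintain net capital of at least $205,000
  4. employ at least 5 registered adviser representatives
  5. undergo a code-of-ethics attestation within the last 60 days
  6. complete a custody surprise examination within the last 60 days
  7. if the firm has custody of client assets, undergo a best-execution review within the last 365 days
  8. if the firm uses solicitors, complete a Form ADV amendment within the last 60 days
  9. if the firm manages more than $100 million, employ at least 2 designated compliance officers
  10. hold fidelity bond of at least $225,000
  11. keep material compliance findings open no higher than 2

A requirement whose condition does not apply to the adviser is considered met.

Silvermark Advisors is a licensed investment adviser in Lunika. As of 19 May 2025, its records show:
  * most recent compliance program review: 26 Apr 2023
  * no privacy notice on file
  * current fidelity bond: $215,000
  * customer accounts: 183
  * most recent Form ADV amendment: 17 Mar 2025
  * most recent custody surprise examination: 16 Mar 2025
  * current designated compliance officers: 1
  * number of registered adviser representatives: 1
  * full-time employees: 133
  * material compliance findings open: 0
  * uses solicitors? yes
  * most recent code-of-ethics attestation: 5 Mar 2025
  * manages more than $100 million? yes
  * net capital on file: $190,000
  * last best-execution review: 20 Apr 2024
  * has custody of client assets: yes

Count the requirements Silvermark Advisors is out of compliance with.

10

1. privacy notice absent → not met
2. compliance program review 754 days ago vs limit 730 → not met
3. net capital $190,000 < $205,000 → not met
4. registered adviser representatives 1 < 5 → not met
5. code-of-ethics attestation 75 days ago vs limit 60 → not met
6. custody surprise examination 64 days ago vs limit 60 → not met
7. condition 'has custody of client assets' holds; best-execution review 394 days ago vs limit 365 → not met
8. condition 'uses solicitors' holds; Form ADV amendment 63 days ago vs limit 60 → not met
9. condition 'manages more than $100 million' holds; designated compliance officers 1 < 2 → not met
10. fidelity bond $215,000 < $225,000 → not met
11. material compliance findings open 0 ≤ 2 → met
Not met: 10 of 11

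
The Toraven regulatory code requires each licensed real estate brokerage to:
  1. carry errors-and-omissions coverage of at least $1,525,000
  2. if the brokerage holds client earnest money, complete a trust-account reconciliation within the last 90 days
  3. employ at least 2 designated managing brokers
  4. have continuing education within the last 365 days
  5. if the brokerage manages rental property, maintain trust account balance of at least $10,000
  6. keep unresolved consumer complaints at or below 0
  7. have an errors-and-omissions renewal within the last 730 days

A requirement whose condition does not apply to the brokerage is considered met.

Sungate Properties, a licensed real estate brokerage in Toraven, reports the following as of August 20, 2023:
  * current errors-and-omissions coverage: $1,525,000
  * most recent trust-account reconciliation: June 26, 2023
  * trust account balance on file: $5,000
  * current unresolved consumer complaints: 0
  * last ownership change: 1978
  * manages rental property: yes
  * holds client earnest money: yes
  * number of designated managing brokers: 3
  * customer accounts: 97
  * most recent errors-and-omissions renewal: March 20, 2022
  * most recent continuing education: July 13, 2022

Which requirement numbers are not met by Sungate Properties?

1. errors-and-omissions coverage $1,525,000 ≥ $1,525,000 → met
2. condition 'holds client earnest money' holds; trust-account reconciliation 55 days ago vs limit 90 → met
3. designated managing brokers 3 ≥ 2 → met
4. continuing education 403 days ago vs limit 365 → not met
5. condition 'manages rental property' holds; trust account balance $5,000 < $10,000 → not met
6. unresolved consumer complaints 0 ≤ 0 → met
7. errors-and-omissions renewal 518 days ago vs limit 730 → met
Not met: 4, 5

4, 5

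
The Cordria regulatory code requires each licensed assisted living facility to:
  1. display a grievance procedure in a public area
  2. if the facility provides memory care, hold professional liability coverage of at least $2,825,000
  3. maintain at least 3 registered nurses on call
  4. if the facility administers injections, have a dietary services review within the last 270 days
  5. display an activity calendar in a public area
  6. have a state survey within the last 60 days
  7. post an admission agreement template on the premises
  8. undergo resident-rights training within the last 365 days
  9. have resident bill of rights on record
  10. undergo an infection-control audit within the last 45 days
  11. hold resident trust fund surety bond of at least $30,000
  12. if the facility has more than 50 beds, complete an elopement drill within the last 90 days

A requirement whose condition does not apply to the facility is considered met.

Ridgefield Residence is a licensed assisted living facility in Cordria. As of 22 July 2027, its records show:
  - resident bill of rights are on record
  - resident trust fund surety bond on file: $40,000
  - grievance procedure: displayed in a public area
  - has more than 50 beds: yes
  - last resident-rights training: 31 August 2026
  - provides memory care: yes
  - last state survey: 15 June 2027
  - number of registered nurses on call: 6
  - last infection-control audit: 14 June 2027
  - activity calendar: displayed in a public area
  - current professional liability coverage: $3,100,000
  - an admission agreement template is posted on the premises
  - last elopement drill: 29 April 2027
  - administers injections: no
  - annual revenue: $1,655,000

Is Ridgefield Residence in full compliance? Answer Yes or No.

Yes

1. grievance procedure present → met
2. condition 'provides memory care' holds; professional liability coverage $3,100,000 ≥ $2,825,000 → met
3. registered nurses on call 6 ≥ 3 → met
4. condition 'administers injections' does not hold → requirement n/a → met
5. activity calendar present → met
6. state survey 37 days ago vs limit 60 → met
7. admission agreement template present → met
8. resident-rights training 325 days ago vs limit 365 → met
9. resident bill of rights present → met
10. infection-control audit 38 days ago vs limit 45 → met
11. resident trust fund surety bond $40,000 ≥ $30,000 → met
12. condition 'has more than 50 beds' holds; elopement drill 84 days ago vs limit 90 → met
All met.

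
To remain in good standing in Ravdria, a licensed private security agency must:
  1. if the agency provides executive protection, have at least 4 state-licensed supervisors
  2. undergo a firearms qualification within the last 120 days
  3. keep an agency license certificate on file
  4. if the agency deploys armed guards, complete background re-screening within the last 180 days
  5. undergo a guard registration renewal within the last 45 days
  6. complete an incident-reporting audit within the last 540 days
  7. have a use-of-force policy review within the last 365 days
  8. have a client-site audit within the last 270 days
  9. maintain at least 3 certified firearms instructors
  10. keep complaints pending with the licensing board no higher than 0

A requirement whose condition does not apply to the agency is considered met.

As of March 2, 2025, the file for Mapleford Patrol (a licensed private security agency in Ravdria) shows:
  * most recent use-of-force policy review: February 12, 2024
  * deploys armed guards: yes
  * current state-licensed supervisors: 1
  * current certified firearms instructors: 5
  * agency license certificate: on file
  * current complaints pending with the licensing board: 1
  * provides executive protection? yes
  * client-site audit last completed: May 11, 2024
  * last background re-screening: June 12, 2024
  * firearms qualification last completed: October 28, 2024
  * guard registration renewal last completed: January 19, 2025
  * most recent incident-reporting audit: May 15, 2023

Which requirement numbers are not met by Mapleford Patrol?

1. condition 'provides executive protection' holds; state-licensed supervisors 1 < 4 → not met
2. firearms qualification 125 days ago vs limit 120 → not met
3. agency license certificate present → met
4. condition 'deploys armed guards' holds; background re-screening 263 days ago vs limit 180 → not met
5. guard registration renewal 42 days ago vs limit 45 → met
6. incident-reporting audit 657 days ago vs limit 540 → not met
7. use-of-force policy review 384 days ago vs limit 365 → not met
8. client-site audit 295 days ago vs limit 270 → not met
9. certified firearms instructors 5 ≥ 3 → met
10. complaints pending with the licensing board 1 > 0 → not met
Not met: 1, 2, 4, 6, 7, 8, 10

1, 2, 4, 6, 7, 8, 10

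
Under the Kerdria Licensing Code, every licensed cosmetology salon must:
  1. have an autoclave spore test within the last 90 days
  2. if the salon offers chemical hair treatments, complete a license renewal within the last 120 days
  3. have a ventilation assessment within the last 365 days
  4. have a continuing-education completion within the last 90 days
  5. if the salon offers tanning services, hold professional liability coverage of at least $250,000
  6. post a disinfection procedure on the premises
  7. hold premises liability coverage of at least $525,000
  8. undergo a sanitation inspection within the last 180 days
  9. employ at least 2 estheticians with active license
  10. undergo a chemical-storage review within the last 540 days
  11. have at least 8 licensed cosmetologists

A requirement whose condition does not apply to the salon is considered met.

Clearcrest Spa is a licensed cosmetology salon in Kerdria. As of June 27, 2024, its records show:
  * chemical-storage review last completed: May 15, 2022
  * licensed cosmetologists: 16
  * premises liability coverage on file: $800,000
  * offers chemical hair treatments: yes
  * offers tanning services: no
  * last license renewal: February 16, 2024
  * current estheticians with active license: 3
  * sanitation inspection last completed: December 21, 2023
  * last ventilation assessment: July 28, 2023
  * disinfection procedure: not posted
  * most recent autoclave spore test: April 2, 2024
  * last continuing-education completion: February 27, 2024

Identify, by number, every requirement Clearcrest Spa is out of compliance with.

1. autoclave spore test 86 days ago vs limit 90 → met
2. condition 'offers chemical hair treatments' holds; license renewal 132 days ago vs limit 120 → not met
3. ventilation assessment 335 days ago vs limit 365 → met
4. continuing-education completion 121 days ago vs limit 90 → not met
5. condition 'offers tanning services' does not hold → requirement n/a → met
6. disinfection procedure absent → not met
7. premises liability coverage $800,000 ≥ $525,000 → met
8. sanitation inspection 189 days ago vs limit 180 → not met
9. estheticians with active license 3 ≥ 2 → met
10. chemical-storage review 774 days ago vs limit 540 → not met
11. licensed cosmetologists 16 ≥ 8 → met
Not met: 2, 4, 6, 8, 10

2, 4, 6, 8, 10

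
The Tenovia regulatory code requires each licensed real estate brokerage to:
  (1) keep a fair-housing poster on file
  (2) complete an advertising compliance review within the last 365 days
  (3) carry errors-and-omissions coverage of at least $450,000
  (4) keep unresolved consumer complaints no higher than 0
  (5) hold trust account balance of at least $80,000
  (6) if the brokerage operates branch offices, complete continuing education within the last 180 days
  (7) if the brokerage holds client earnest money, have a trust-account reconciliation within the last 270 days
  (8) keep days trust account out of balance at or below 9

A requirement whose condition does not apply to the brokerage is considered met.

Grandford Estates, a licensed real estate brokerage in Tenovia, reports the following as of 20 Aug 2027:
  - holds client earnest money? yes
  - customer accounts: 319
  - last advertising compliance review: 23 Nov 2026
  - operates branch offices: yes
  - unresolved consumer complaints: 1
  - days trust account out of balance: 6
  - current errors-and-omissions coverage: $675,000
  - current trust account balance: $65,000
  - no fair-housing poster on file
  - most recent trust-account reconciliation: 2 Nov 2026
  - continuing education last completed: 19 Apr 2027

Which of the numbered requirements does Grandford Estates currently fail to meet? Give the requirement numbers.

1. fair-housing poster absent → not met
2. advertising compliance review 270 days ago vs limit 365 → met
3. errors-and-omissions coverage $675,000 ≥ $450,000 → met
4. unresolved consumer complaints 1 > 0 → not met
5. trust account balance $65,000 < $80,000 → not met
6. condition 'operates branch offices' holds; continuing education 123 days ago vs limit 180 → met
7. condition 'holds client earnest money' holds; trust-account reconciliation 291 days ago vs limit 270 → not met
8. days trust account out of balance 6 ≤ 9 → met
Not met: 1, 4, 5, 7

1, 4, 5, 7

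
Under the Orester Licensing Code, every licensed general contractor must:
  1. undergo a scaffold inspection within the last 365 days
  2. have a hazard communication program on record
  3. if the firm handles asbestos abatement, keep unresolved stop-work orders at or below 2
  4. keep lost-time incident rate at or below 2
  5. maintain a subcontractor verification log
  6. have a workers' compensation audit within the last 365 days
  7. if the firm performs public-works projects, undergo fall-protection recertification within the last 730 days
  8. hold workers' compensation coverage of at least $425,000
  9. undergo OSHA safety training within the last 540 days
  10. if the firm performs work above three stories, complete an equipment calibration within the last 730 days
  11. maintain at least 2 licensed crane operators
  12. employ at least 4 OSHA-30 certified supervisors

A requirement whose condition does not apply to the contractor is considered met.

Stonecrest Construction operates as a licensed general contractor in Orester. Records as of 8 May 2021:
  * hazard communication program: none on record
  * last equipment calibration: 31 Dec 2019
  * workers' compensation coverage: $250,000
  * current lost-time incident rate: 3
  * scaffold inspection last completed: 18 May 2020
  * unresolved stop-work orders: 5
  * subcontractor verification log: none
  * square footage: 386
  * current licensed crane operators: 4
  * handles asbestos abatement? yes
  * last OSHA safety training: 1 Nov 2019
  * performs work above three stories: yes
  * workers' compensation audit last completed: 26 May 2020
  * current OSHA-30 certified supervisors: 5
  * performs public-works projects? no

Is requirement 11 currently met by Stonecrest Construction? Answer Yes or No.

11. licensed crane operators 4 ≥ 2 → met

Yes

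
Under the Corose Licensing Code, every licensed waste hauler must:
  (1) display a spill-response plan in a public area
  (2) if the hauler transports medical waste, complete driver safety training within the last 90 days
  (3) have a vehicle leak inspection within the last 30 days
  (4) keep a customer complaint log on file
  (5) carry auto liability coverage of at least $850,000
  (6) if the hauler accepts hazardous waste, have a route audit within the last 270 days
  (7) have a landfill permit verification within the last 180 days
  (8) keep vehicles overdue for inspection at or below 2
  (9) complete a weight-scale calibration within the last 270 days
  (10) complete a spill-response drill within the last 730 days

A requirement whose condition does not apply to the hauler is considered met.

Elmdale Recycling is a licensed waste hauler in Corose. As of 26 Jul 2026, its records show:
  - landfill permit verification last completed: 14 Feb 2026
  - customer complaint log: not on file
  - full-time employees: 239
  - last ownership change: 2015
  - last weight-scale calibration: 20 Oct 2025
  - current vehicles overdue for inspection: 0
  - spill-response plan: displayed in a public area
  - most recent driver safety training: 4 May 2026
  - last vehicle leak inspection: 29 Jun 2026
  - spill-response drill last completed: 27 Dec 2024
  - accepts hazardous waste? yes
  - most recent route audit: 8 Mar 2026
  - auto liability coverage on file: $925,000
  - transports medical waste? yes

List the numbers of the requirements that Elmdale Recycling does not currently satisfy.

4, 9

1. spill-response plan present → met
2. condition 'transports medical waste' holds; driver safety training 83 days ago vs limit 90 → met
3. vehicle leak inspection 27 days ago vs limit 30 → met
4. customer complaint log absent → not met
5. auto liability coverage $925,000 ≥ $850,000 → met
6. condition 'accepts hazardous waste' holds; route audit 140 days ago vs limit 270 → met
7. landfill permit verification 162 days ago vs limit 180 → met
8. vehicles overdue for inspection 0 ≤ 2 → met
9. weight-scale calibration 279 days ago vs limit 270 → not met
10. spill-response drill 576 days ago vs limit 730 → met
Not met: 4, 9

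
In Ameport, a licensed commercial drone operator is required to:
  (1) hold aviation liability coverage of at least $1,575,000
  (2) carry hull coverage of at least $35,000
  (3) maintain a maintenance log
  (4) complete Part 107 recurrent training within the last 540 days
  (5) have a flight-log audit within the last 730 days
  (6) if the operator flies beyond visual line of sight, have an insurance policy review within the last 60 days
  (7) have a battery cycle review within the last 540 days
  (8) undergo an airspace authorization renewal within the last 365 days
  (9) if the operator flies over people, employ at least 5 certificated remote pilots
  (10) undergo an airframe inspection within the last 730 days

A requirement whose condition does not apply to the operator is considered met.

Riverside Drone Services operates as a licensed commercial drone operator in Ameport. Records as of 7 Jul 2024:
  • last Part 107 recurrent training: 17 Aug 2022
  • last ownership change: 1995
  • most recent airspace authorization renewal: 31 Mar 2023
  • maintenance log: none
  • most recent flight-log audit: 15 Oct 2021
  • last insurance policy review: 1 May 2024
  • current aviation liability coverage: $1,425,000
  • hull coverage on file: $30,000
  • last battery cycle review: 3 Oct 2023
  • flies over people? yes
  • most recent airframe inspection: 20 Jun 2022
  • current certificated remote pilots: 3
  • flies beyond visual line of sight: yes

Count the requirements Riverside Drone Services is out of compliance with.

1. aviation liability coverage $1,425,000 < $1,575,000 → not met
2. hull coverage $30,000 < $35,000 → not met
3. maintenance log absent → not met
4. Part 107 recurrent training 690 days ago vs limit 540 → not met
5. flight-log audit 996 days ago vs limit 730 → not met
6. condition 'flies beyond visual line of sight' holds; insurance policy review 67 days ago vs limit 60 → not met
7. battery cycle review 278 days ago vs limit 540 → met
8. airspace authorization renewal 464 days ago vs limit 365 → not met
9. condition 'flies over people' holds; certificated remote pilots 3 < 5 → not met
10. airframe inspection 748 days ago vs limit 730 → not met
Not met: 9 of 10

9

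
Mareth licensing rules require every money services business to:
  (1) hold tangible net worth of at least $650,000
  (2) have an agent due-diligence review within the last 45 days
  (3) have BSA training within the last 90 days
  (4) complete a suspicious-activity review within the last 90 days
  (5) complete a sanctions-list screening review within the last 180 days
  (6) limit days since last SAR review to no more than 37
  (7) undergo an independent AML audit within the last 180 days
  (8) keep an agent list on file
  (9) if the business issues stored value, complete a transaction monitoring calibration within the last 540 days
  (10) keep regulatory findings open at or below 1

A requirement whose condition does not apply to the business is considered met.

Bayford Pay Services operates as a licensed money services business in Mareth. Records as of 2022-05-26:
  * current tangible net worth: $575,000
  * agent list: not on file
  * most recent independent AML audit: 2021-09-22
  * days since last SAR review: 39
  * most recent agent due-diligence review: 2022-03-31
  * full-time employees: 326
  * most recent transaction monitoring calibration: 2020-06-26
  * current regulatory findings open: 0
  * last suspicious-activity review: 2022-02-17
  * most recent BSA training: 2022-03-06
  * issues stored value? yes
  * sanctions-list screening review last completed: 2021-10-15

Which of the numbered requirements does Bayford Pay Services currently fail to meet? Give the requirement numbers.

1, 2, 4, 5, 6, 7, 8, 9

1. tangible net worth $575,000 < $650,000 → not met
2. agent due-diligence review 56 days ago vs limit 45 → not met
3. BSA training 81 days ago vs limit 90 → met
4. suspicious-activity review 98 days ago vs limit 90 → not met
5. sanctions-list screening review 223 days ago vs limit 180 → not met
6. days since last SAR review 39 > 37 → not met
7. independent AML audit 246 days ago vs limit 180 → not met
8. agent list absent → not met
9. condition 'issues stored value' holds; transaction monitoring calibration 699 days ago vs limit 540 → not met
10. regulatory findings open 0 ≤ 1 → met
Not met: 1, 2, 4, 5, 6, 7, 8, 9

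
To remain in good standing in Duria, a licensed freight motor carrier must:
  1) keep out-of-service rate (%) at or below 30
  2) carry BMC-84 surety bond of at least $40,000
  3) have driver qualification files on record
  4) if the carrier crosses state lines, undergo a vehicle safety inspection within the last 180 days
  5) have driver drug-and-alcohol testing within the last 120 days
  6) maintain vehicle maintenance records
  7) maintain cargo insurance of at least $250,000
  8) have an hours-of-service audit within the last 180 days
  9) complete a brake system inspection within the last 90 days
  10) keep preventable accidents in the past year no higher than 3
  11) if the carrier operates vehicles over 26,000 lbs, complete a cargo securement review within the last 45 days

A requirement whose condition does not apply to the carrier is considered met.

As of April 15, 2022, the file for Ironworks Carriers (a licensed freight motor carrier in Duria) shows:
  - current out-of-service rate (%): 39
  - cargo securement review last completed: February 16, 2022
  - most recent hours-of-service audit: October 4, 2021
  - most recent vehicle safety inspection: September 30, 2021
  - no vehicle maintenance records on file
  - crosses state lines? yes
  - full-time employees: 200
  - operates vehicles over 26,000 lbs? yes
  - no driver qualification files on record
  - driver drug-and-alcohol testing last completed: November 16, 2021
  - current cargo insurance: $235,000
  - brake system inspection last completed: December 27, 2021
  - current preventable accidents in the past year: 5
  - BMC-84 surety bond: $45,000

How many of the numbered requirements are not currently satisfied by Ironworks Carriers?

1. out-of-service rate (%) 39 > 30 → not met
2. BMC-84 surety bond $45,000 ≥ $40,000 → met
3. driver qualification files absent → not met
4. condition 'crosses state lines' holds; vehicle safety inspection 197 days ago vs limit 180 → not met
5. driver drug-and-alcohol testing 150 days ago vs limit 120 → not met
6. vehicle maintenance records absent → not met
7. cargo insurance $235,000 < $250,000 → not met
8. hours-of-service audit 193 days ago vs limit 180 → not met
9. brake system inspection 109 days ago vs limit 90 → not met
10. preventable accidents in the past year 5 > 3 → not met
11. condition 'operates vehicles over 26,000 lbs' holds; cargo securement review 58 days ago vs limit 45 → not met
Not met: 10 of 11

10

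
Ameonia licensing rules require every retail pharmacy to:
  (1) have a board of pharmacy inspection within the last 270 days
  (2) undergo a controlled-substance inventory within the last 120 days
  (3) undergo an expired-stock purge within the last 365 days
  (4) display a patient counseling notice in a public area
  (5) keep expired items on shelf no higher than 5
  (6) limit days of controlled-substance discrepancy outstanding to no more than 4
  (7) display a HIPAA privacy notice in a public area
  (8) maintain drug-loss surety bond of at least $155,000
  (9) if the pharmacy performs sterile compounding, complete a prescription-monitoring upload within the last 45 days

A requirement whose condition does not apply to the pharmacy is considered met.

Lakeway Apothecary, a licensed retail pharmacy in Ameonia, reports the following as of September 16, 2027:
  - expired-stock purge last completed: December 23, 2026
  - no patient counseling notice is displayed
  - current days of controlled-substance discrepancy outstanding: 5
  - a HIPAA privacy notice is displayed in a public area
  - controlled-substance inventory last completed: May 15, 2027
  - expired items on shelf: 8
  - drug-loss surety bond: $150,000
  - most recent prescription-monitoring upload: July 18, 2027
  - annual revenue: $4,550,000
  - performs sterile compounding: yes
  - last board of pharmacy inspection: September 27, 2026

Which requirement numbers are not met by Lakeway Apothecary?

1. board of pharmacy inspection 354 days ago vs limit 270 → not met
2. controlled-substance inventory 124 days ago vs limit 120 → not met
3. expired-stock purge 267 days ago vs limit 365 → met
4. patient counseling notice absent → not met
5. expired items on shelf 8 > 5 → not met
6. days of controlled-substance discrepancy outstanding 5 > 4 → not met
7. HIPAA privacy notice present → met
8. drug-loss surety bond $150,000 < $155,000 → not met
9. condition 'performs sterile compounding' holds; prescription-monitoring upload 60 days ago vs limit 45 → not met
Not met: 1, 2, 4, 5, 6, 8, 9

1, 2, 4, 5, 6, 8, 9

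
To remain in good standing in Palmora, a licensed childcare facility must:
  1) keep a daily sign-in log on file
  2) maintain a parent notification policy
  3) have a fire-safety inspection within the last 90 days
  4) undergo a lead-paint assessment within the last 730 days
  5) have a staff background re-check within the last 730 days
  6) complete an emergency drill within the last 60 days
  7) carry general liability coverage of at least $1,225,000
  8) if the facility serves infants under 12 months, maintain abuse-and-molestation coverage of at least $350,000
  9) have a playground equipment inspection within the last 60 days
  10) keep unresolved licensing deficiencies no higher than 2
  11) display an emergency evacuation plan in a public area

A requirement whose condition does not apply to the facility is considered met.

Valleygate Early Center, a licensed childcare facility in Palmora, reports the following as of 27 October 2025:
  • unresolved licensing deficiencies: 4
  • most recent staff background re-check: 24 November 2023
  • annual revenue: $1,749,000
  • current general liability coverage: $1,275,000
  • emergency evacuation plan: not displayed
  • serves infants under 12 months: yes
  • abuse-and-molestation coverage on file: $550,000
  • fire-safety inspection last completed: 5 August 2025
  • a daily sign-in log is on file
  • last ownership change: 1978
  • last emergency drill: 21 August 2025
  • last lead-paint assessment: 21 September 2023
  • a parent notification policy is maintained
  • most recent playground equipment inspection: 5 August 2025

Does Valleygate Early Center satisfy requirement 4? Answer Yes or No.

4. lead-paint assessment 767 days ago vs limit 730 → not met

No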